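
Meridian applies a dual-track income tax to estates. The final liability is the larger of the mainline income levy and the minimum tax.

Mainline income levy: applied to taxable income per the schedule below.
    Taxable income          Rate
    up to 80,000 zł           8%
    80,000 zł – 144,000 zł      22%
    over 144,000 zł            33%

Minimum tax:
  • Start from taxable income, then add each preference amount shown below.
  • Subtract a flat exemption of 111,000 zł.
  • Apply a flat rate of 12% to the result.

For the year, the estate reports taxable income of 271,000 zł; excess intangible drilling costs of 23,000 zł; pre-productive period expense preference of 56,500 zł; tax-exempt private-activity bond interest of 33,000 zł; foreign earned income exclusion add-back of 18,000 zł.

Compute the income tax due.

Minimum tax:
  Adjusted income: 271,000 zł + 23,000 zł + 56,500 zł + 33,000 zł + 18,000 zł = 401,500 zł
  Less exemption 111,000 zł → base 290,500 zł
  290,500 zł × 12% = 34,860 zł

Mainline income levy:
  80,000 zł × 8% = 6,400 zł
  64,000 zł × 22% = 14,080 zł
  127,000 zł × 33% = 41,910 zł
  → 62,390 zł

62,390 zł > 34,860 zł, so the mainline income levy governs.

62,390 zł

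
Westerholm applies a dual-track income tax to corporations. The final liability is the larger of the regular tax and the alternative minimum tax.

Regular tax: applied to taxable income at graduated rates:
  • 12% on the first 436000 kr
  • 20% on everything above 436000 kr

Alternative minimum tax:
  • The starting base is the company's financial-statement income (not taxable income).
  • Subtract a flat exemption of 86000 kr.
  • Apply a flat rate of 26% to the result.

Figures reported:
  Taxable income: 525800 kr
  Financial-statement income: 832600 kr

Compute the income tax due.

Alternative minimum tax:
  Base (financial-statement income): 832600 kr
  Less exemption 86000 kr → base 746600 kr
  746600 kr × 26% = 194116 kr

Regular tax:
  436000 kr × 12% = 52320 kr
  89800 kr × 20% = 17960 kr
  → 70280 kr

194116 kr > 70280 kr, so the alternative minimum tax is the binding amount.

194116 kr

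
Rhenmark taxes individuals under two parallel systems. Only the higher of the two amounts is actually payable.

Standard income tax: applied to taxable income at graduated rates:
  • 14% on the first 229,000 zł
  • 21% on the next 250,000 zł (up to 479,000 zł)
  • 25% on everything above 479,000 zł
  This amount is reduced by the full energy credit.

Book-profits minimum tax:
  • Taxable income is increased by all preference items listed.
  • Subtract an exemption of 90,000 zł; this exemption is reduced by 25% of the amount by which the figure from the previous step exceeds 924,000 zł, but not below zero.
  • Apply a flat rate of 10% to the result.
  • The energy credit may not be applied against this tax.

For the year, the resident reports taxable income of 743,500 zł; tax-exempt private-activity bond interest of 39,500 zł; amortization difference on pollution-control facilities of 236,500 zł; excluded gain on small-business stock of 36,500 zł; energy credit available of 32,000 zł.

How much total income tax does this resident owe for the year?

Book-profits minimum tax:
  Adjusted income: 743,500 zł + 39,500 zł + 236,500 zł + 36,500 zł = 1,056,000 zł
  Exemption: 90,000 zł − 25% × (1,056,000 zł − 924,000 zł) = 90,000 zł − 33,000 zł = 57,000 zł
  Base: 1,056,000 zł − 57,000 zł = 999,000 zł
  999,000 zł × 10% = 99,900 zł

Standard income tax:
  229,000 zł × 14% = 32,060 zł
  250,000 zł × 21% = 52,500 zł
  264,500 zł × 25% = 66,125 zł
  → 150,685 zł
  Less energy credit 32,000 zł → 118,685 zł

118,685 zł > 99,900 zł, so the standard income tax governs.

118,685 zł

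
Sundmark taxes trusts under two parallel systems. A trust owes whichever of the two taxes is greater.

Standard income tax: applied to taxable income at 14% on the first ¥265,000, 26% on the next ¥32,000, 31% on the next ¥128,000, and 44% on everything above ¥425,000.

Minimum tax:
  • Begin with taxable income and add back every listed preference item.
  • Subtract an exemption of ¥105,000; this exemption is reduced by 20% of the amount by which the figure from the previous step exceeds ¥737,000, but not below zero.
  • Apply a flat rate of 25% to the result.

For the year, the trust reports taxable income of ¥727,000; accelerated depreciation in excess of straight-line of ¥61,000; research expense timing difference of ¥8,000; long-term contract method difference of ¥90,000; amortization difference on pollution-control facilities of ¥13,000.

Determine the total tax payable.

¥217,980

Standard income tax:
  ¥265,000 × 14% = ¥37,100
  ¥32,000 × 26% = ¥8,320
  ¥128,000 × 31% = ¥39,680
  ¥302,000 × 44% = ¥132,880
  → ¥217,980

Minimum tax:
  Adjusted income: ¥727,000 + ¥61,000 + ¥8,000 + ¥90,000 + ¥13,000 = ¥899,000
  Exemption: ¥105,000 − 20% × (¥899,000 − ¥737,000) = ¥105,000 − ¥32,400 = ¥72,600
  Base: ¥899,000 − ¥72,600 = ¥826,400
  ¥826,400 × 25% = ¥206,600

¥217,980 > ¥206,600, so the standard income tax governs.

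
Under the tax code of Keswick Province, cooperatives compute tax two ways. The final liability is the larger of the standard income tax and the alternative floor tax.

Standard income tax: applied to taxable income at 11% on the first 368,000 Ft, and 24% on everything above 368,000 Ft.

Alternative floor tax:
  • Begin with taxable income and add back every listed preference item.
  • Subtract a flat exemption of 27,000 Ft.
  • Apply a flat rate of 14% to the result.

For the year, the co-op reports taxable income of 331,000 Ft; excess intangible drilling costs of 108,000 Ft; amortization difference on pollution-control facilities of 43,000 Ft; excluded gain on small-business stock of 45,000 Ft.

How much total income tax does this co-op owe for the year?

Alternative floor tax:
  Adjusted income: 331,000 Ft + 108,000 Ft + 43,000 Ft + 45,000 Ft = 527,000 Ft
  Less exemption 27,000 Ft → base 500,000 Ft
  500,000 Ft × 14% = 70,000 Ft

Standard income tax:
  331,000 Ft × 11% = 36,410 Ft

70,000 Ft > 36,410 Ft, so the alternative floor tax is the binding amount.

70,000 Ft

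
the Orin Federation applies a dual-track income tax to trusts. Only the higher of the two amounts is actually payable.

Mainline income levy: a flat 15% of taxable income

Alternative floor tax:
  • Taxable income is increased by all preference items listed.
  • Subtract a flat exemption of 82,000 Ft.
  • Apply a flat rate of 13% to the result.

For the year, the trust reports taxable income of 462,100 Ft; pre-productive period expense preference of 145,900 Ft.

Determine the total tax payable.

Alternative floor tax:
  Adjusted income: 462,100 Ft + 145,900 Ft = 608,000 Ft
  Less exemption 82,000 Ft → base 526,000 Ft
  526,000 Ft × 13% = 68,380 Ft

Mainline income levy:
  462,100 Ft × 15% = 69,315 Ft

69,315 Ft > 68,380 Ft, so the mainline income levy governs.

69,315 Ft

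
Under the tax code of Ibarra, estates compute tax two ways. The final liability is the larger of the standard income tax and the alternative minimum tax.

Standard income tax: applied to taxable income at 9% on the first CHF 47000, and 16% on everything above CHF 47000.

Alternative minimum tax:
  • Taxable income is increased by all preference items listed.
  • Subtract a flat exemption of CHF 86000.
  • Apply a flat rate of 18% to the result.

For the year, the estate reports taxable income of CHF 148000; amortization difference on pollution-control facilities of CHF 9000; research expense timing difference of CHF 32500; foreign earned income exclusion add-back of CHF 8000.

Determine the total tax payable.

Alternative minimum tax:
  Adjusted income: CHF 148000 + CHF 9000 + CHF 32500 + CHF 8000 = CHF 197500
  Less exemption CHF 86000 → base CHF 111500
  CHF 111500 × 18% = CHF 20070

Standard income tax:
  CHF 47000 × 9% = CHF 4230
  CHF 101000 × 16% = CHF 16160
  → CHF 20390

CHF 20390 > CHF 20070, so the standard income tax governs.

CHF 20390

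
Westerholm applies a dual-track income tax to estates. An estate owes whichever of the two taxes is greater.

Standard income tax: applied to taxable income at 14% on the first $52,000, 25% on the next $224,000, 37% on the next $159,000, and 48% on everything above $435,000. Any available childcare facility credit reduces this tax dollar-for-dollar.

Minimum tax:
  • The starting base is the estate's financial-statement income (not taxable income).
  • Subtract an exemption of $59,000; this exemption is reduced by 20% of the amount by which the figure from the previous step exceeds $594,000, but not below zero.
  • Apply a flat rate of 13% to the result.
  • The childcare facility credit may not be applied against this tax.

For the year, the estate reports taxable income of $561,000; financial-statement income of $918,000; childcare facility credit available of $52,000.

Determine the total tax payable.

$130,590

Minimum tax:
  Base (financial-statement income): $918,000
  Exemption: 20% × ($918,000 − $594,000) = $64,800 ≥ $59,000, so the exemption is fully phased out
  Base: $918,000 − $0 = $918,000
  $918,000 × 13% = $119,340

Standard income tax:
  $52,000 × 14% = $7,280
  $224,000 × 25% = $56,000
  $159,000 × 37% = $58,830
  $126,000 × 48% = $60,480
  → $182,590
  Less childcare facility credit $52,000 → $130,590

$130,590 > $119,340, so the standard income tax governs.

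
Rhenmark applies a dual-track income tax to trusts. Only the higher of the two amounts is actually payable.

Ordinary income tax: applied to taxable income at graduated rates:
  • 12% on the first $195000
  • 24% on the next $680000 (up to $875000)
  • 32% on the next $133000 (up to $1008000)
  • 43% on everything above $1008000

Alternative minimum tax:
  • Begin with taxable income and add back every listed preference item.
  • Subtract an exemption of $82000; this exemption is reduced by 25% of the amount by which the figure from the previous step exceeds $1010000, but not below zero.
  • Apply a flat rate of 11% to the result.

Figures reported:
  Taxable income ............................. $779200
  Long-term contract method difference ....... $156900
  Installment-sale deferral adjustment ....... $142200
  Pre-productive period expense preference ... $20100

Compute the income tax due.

Alternative minimum tax:
  Adjusted income: $779200 + $156900 + $142200 + $20100 = $1098400
  Exemption: $82000 − 25% × ($1098400 − $1010000) = $82000 − $22100 = $59900
  Base: $1098400 − $59900 = $1038500
  $1038500 × 11% = $114235

Ordinary income tax:
  $195000 × 12% = $23400
  $584200 × 24% = $140208
  → $163608

$163608 > $114235, so the ordinary income tax governs.

$163608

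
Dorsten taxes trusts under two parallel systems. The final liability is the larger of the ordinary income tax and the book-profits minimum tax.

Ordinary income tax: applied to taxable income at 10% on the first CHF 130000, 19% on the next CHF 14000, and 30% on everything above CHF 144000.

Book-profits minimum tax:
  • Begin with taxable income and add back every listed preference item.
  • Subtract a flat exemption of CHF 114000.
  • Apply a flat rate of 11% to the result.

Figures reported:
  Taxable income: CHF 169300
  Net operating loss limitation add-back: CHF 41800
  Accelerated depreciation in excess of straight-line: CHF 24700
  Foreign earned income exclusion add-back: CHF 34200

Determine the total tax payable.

CHF 23250

Book-profits minimum tax:
  Adjusted income: CHF 169300 + CHF 41800 + CHF 24700 + CHF 34200 = CHF 270000
  Less exemption CHF 114000 → base CHF 156000
  CHF 156000 × 11% = CHF 17160

Ordinary income tax:
  CHF 130000 × 10% = CHF 13000
  CHF 14000 × 19% = CHF 2660
  CHF 25300 × 30% = CHF 7590
  → CHF 23250

CHF 23250 > CHF 17160, so the ordinary income tax governs.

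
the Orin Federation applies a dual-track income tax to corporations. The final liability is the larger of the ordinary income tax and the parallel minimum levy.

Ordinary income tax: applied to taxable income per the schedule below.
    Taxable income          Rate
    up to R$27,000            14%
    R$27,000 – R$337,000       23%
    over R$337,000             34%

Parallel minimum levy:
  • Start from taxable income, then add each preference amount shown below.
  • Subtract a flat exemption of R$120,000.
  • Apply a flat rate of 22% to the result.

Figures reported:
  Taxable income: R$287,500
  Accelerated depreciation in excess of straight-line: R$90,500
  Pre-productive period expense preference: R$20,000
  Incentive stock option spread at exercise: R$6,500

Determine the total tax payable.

R$63,695

Ordinary income tax:
  R$27,000 × 14% = R$3,780
  R$260,500 × 23% = R$59,915
  → R$63,695

Parallel minimum levy:
  Adjusted income: R$287,500 + R$90,500 + R$20,000 + R$6,500 = R$404,500
  Less exemption R$120,000 → base R$284,500
  R$284,500 × 22% = R$62,590

R$63,695 > R$62,590, so the ordinary income tax governs.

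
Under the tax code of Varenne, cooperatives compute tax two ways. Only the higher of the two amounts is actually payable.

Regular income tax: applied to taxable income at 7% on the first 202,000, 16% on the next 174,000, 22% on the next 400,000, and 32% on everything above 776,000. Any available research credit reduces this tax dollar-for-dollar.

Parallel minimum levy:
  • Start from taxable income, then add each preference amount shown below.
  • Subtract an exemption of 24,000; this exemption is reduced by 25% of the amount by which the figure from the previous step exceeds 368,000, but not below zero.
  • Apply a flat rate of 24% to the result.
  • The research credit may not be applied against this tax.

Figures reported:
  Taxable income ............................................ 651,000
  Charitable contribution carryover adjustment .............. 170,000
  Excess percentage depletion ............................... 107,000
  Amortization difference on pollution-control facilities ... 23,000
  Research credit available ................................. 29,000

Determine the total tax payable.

Parallel minimum levy:
  Adjusted income: 651,000 + 170,000 + 107,000 + 23,000 = 951,000
  Exemption: 25% × (951,000 − 368,000) = 145,750 ≥ 24,000, so the exemption is fully phased out
  Base: 951,000 − 0 = 951,000
  951,000 × 24% = 228,240

Regular income tax:
  202,000 × 7% = 14,140
  174,000 × 16% = 27,840
  275,000 × 22% = 60,500
  → 102,480
  Less research credit 29,000 → 73,480

228,240 > 73,480, so the parallel minimum levy is the binding amount.

228,240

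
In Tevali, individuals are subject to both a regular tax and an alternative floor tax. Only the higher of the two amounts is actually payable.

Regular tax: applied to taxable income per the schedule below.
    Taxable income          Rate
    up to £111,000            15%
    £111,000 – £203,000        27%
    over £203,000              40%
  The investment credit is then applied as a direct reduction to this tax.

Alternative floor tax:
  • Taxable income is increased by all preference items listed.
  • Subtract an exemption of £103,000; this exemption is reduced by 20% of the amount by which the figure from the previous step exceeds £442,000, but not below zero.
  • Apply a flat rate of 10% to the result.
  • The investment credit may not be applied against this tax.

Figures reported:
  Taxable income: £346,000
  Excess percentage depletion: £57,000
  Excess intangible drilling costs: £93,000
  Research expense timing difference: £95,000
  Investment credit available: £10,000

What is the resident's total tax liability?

£88,690

Regular tax:
  £111,000 × 15% = £16,650
  £92,000 × 27% = £24,840
  £143,000 × 40% = £57,200
  → £98,690
  Less investment credit £10,000 → £88,690

Alternative floor tax:
  Adjusted income: £346,000 + £57,000 + £93,000 + £95,000 = £591,000
  Exemption: £103,000 − 20% × (£591,000 − £442,000) = £103,000 − £29,800 = £73,200
  Base: £591,000 − £73,200 = £517,800
  £517,800 × 10% = £51,780

£88,690 > £51,780, so the regular tax governs.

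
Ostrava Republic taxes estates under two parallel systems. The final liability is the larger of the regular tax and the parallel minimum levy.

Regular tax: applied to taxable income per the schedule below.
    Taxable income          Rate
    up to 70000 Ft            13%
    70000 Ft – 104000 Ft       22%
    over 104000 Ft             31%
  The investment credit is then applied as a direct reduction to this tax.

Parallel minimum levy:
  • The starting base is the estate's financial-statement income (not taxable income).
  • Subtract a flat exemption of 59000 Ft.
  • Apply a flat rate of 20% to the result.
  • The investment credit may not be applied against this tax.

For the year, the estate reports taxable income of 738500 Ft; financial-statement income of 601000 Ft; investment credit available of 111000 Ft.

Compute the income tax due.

108400 Ft

Regular tax:
  70000 Ft × 13% = 9100 Ft
  34000 Ft × 22% = 7480 Ft
  634500 Ft × 31% = 196695 Ft
  → 213275 Ft
  Less investment credit 111000 Ft → 102275 Ft

Parallel minimum levy:
  Base (financial-statement income): 601000 Ft
  Less exemption 59000 Ft → base 542000 Ft
  542000 Ft × 20% = 108400 Ft

108400 Ft > 102275 Ft, so the parallel minimum levy is the binding amount.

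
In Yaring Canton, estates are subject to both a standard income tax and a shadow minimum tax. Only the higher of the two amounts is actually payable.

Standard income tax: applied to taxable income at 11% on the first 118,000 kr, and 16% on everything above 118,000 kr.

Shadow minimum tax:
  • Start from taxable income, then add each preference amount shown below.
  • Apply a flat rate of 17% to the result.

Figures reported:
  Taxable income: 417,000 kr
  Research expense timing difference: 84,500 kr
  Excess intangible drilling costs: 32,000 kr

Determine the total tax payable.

90,695 kr

Standard income tax:
  118,000 kr × 11% = 12,980 kr
  299,000 kr × 16% = 47,840 kr
  → 60,820 kr

Shadow minimum tax:
  Adjusted income: 417,000 kr + 84,500 kr + 32,000 kr = 533,500 kr
  533,500 kr × 17% = 90,695 kr

90,695 kr > 60,820 kr, so the shadow minimum tax is the binding amount.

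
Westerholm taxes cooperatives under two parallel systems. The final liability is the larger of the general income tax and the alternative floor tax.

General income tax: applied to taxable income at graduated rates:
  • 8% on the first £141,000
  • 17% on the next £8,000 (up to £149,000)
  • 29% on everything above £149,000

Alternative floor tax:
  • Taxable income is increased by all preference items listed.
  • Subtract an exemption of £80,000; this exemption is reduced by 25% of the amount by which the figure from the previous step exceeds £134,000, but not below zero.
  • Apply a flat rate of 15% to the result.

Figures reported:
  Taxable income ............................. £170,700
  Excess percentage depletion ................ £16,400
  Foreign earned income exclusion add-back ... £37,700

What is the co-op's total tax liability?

Alternative floor tax:
  Adjusted income: £170,700 + £16,400 + £37,700 = £224,800
  Exemption: £80,000 − 25% × (£224,800 − £134,000) = £80,000 − £22,700 = £57,300
  Base: £224,800 − £57,300 = £167,500
  £167,500 × 15% = £25,125

General income tax:
  £141,000 × 8% = £11,280
  £8,000 × 17% = £1,360
  £21,700 × 29% = £6,293
  → £18,933

£25,125 > £18,933, so the alternative floor tax is the binding amount.

£25,125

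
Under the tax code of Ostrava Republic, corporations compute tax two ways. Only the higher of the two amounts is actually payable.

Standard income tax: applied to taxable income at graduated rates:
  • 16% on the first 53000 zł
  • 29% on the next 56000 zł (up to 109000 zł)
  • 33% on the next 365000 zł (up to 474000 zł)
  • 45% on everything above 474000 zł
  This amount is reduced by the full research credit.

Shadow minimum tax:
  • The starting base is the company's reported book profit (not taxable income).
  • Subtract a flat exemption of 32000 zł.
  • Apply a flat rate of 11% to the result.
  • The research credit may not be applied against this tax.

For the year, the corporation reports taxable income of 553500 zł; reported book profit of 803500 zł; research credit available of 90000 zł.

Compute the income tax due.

Standard income tax:
  53000 zł × 16% = 8480 zł
  56000 zł × 29% = 16240 zł
  365000 zł × 33% = 120450 zł
  79500 zł × 45% = 35775 zł
  → 180945 zł
  Less research credit 90000 zł → 90945 zł

Shadow minimum tax:
  Base (reported book profit): 803500 zł
  Less exemption 32000 zł → base 771500 zł
  771500 zł × 11% = 84865 zł

90945 zł > 84865 zł, so the standard income tax governs.

90945 zł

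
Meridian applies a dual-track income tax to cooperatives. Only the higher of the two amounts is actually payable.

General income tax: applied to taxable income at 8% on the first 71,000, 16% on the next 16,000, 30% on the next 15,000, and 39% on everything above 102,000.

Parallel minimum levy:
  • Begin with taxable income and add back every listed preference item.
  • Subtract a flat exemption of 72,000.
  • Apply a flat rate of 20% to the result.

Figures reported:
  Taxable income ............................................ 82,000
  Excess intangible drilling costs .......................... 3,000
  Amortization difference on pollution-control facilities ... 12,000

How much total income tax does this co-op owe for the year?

General income tax:
  71,000 × 8% = 5,680
  11,000 × 16% = 1,760
  → 7,440

Parallel minimum levy:
  Adjusted income: 82,000 + 3,000 + 12,000 = 97,000
  Less exemption 72,000 → base 25,000
  25,000 × 20% = 5,000

7,440 > 5,000, so the general income tax governs.

7,440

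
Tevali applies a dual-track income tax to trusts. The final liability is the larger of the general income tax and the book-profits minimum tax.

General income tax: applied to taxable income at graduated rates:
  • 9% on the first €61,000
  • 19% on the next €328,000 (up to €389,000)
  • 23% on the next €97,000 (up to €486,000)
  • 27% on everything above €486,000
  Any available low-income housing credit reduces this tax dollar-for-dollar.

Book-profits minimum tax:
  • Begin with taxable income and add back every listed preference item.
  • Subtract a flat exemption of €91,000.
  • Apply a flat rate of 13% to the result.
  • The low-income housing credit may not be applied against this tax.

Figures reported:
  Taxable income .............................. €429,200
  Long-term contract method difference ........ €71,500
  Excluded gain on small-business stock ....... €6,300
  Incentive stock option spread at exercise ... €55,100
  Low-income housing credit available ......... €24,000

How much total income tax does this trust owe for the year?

Book-profits minimum tax:
  Adjusted income: €429,200 + €71,500 + €6,300 + €55,100 = €562,100
  Less exemption €91,000 → base €471,100
  €471,100 × 13% = €61,243

General income tax:
  €61,000 × 9% = €5,490
  €328,000 × 19% = €62,320
  €40,200 × 23% = €9,246
  → €77,056
  Less low-income housing credit €24,000 → €53,056

€61,243 > €53,056, so the book-profits minimum tax is the binding amount.

€61,243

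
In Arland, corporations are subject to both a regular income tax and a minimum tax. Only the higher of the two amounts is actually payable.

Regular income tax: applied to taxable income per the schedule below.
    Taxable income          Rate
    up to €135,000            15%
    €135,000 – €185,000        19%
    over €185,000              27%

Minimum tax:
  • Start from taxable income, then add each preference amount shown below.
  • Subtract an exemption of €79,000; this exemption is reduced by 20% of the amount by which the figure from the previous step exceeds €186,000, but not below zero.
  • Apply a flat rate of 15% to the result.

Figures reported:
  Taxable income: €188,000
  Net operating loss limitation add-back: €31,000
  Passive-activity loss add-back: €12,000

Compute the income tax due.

€30,560

Minimum tax:
  Adjusted income: €188,000 + €31,000 + €12,000 = €231,000
  Exemption: €79,000 − 20% × (€231,000 − €186,000) = €79,000 − €9,000 = €70,000
  Base: €231,000 − €70,000 = €161,000
  €161,000 × 15% = €24,150

Regular income tax:
  €135,000 × 15% = €20,250
  €50,000 × 19% = €9,500
  €3,000 × 27% = €810
  → €30,560

€30,560 > €24,150, so the regular income tax governs.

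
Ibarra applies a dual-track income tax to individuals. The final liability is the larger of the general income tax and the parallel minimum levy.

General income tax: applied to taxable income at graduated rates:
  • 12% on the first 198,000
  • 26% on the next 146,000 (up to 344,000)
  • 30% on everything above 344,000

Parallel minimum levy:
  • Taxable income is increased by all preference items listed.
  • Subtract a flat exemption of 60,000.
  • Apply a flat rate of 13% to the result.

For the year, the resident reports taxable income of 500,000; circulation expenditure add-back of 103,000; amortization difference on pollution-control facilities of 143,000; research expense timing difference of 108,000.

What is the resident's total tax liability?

108,520

Parallel minimum levy:
  Adjusted income: 500,000 + 103,000 + 143,000 + 108,000 = 854,000
  Less exemption 60,000 → base 794,000
  794,000 × 13% = 103,220

General income tax:
  198,000 × 12% = 23,760
  146,000 × 26% = 37,960
  156,000 × 30% = 46,800
  → 108,520

108,520 > 103,220, so the general income tax governs.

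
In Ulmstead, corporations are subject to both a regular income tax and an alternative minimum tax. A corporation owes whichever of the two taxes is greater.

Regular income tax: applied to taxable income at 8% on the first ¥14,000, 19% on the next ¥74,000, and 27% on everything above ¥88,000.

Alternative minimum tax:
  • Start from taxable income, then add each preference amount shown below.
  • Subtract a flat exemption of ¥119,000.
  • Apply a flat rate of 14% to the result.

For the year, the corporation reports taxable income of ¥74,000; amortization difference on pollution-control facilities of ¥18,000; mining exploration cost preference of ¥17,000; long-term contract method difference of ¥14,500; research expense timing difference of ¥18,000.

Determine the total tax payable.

¥12,520

Regular income tax:
  ¥14,000 × 8% = ¥1,120
  ¥60,000 × 19% = ¥11,400
  → ¥12,520

Alternative minimum tax:
  Adjusted income: ¥74,000 + ¥18,000 + ¥17,000 + ¥14,500 + ¥18,000 = ¥141,500
  Less exemption ¥119,000 → base ¥22,500
  ¥22,500 × 14% = ¥3,150

¥12,520 > ¥3,150, so the regular income tax governs.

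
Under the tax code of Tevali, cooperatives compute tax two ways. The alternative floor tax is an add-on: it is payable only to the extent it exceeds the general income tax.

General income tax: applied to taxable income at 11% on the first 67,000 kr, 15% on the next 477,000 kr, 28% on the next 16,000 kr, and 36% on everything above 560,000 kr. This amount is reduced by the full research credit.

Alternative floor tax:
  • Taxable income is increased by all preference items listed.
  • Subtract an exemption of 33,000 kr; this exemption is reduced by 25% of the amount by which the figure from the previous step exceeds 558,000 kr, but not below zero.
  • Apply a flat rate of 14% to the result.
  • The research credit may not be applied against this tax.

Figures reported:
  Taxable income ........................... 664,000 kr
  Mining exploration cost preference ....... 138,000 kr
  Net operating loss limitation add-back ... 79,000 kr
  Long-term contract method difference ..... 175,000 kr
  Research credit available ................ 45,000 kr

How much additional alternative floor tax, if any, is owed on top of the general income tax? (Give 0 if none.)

General income tax:
  67,000 kr × 11% = 7,370 kr
  477,000 kr × 15% = 71,550 kr
  16,000 kr × 28% = 4,480 kr
  104,000 kr × 36% = 37,440 kr
  → 120,840 kr
  Less research credit 45,000 kr → 75,840 kr

Alternative floor tax:
  Adjusted income: 664,000 kr + 138,000 kr + 79,000 kr + 175,000 kr = 1,056,000 kr
  Exemption: 25% × (1,056,000 kr − 558,000 kr) = 124,500 kr ≥ 33,000 kr, so the exemption is fully phased out
  Base: 1,056,000 kr − 0 kr = 1,056,000 kr
  1,056,000 kr × 14% = 147,840 kr

Excess of alternative floor tax over general income tax: 147,840 kr − 75,840 kr = 72,000 kr.

72,000 kr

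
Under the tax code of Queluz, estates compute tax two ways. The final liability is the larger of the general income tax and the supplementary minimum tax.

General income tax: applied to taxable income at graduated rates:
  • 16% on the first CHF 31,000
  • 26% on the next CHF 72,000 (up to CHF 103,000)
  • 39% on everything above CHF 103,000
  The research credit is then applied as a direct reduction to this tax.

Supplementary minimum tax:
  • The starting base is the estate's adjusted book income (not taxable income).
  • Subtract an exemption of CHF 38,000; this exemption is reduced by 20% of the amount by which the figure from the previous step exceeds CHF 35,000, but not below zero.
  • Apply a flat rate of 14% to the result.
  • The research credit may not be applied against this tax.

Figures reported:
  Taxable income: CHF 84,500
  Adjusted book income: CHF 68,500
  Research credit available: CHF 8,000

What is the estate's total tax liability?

CHF 10,870

Supplementary minimum tax:
  Base (adjusted book income): CHF 68,500
  Exemption: CHF 38,000 − 20% × (CHF 68,500 − CHF 35,000) = CHF 38,000 − CHF 6,700 = CHF 31,300
  Base: CHF 68,500 − CHF 31,300 = CHF 37,200
  CHF 37,200 × 14% = CHF 5,208

General income tax:
  CHF 31,000 × 16% = CHF 4,960
  CHF 53,500 × 26% = CHF 13,910
  → CHF 18,870
  Less research credit CHF 8,000 → CHF 10,870

CHF 10,870 > CHF 5,208, so the general income tax governs.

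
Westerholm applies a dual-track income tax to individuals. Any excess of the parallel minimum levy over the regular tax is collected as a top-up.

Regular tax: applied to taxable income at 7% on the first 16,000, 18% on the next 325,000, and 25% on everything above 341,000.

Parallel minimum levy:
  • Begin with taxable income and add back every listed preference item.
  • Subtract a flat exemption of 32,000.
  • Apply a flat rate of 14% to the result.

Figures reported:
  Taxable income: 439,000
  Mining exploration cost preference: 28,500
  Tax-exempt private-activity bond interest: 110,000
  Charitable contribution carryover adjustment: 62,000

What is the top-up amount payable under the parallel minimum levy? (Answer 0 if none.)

Parallel minimum levy:
  Adjusted income: 439,000 + 28,500 + 110,000 + 62,000 = 639,500
  Less exemption 32,000 → base 607,500
  607,500 × 14% = 85,050

Regular tax:
  16,000 × 7% = 1,120
  325,000 × 18% = 58,500
  98,000 × 25% = 24,500
  → 84,120

Excess of parallel minimum levy over regular tax: 85,050 − 84,120 = 930.

930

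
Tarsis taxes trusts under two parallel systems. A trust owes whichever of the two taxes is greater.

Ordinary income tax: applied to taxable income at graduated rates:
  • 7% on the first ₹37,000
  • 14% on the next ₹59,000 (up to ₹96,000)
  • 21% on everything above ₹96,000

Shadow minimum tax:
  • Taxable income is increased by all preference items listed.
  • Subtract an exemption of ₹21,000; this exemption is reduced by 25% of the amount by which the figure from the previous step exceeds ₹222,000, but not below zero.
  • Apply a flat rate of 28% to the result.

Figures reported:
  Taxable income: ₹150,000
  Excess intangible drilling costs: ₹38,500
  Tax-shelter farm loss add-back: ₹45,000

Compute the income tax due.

Shadow minimum tax:
  Adjusted income: ₹150,000 + ₹38,500 + ₹45,000 = ₹233,500
  Exemption: ₹21,000 − 25% × (₹233,500 − ₹222,000) = ₹21,000 − ₹2,875 = ₹18,125
  Base: ₹233,500 − ₹18,125 = ₹215,375
  ₹215,375 × 28% = ₹60,305

Ordinary income tax:
  ₹37,000 × 7% = ₹2,590
  ₹59,000 × 14% = ₹8,260
  ₹54,000 × 21% = ₹11,340
  → ₹22,190

₹60,305 > ₹22,190, so the shadow minimum tax is the binding amount.

₹60,305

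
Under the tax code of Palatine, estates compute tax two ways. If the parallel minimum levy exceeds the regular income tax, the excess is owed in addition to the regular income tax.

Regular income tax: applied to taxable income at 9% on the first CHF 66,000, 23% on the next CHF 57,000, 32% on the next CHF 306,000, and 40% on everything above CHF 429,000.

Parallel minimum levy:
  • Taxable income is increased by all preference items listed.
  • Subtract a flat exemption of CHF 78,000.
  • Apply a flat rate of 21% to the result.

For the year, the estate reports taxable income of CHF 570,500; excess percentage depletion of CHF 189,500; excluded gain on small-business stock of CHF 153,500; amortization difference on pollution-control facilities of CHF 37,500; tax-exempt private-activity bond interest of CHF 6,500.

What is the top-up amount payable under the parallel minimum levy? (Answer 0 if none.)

CHF 11,125

Regular income tax:
  CHF 66,000 × 9% = CHF 5,940
  CHF 57,000 × 23% = CHF 13,110
  CHF 306,000 × 32% = CHF 97,920
  CHF 141,500 × 40% = CHF 56,600
  → CHF 173,570

Parallel minimum levy:
  Adjusted income: CHF 570,500 + CHF 189,500 + CHF 153,500 + CHF 37,500 + CHF 6,500 = CHF 957,500
  Less exemption CHF 78,000 → base CHF 879,500
  CHF 879,500 × 21% = CHF 184,695

Excess of parallel minimum levy over regular income tax: CHF 184,695 − CHF 173,570 = CHF 11,125.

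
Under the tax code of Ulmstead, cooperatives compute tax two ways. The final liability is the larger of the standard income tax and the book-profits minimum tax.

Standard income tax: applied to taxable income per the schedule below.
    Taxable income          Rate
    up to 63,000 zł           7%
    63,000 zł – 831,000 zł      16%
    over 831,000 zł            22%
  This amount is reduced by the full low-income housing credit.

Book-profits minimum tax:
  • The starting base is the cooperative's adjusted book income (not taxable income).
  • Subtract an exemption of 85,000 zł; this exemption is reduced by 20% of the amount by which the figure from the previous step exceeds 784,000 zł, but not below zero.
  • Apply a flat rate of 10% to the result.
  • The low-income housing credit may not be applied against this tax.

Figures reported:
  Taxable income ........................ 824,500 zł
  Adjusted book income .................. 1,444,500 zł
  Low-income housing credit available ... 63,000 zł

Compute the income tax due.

144,450 zł

Book-profits minimum tax:
  Base (adjusted book income): 1,444,500 zł
  Exemption: 20% × (1,444,500 zł − 784,000 zł) = 132,100 zł ≥ 85,000 zł, so the exemption is fully phased out
  Base: 1,444,500 zł − 0 zł = 1,444,500 zł
  1,444,500 zł × 10% = 144,450 zł

Standard income tax:
  63,000 zł × 7% = 4,410 zł
  761,500 zł × 16% = 121,840 zł
  → 126,250 zł
  Less low-income housing credit 63,000 zł → 63,250 zł

144,450 zł > 63,250 zł, so the book-profits minimum tax is the binding amount.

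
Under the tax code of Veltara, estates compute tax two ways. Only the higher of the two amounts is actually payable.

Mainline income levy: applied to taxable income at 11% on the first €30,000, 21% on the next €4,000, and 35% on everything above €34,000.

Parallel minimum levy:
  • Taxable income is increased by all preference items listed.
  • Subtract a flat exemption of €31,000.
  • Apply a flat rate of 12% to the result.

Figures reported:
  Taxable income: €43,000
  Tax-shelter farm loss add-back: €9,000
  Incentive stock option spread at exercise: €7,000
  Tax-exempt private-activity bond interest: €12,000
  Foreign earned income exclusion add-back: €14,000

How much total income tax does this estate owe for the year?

Parallel minimum levy:
  Adjusted income: €43,000 + €9,000 + €7,000 + €12,000 + €14,000 = €85,000
  Less exemption €31,000 → base €54,000
  €54,000 × 12% = €6,480

Mainline income levy:
  €30,000 × 11% = €3,300
  €4,000 × 21% = €840
  €9,000 × 35% = €3,150
  → €7,290

€7,290 > €6,480, so the mainline income levy governs.

€7,290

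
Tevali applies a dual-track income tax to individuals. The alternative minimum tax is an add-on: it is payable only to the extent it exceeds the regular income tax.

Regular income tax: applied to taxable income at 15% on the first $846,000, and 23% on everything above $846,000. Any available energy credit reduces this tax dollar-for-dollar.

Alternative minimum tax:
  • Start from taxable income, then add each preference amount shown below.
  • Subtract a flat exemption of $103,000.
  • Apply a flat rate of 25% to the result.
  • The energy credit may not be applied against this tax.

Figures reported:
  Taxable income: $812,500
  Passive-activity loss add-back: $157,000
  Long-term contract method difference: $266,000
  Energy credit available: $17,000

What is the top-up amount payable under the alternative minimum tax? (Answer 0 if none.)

Regular income tax:
  $812,500 × 15% = $121,875
  Less energy credit $17,000 → $104,875

Alternative minimum tax:
  Adjusted income: $812,500 + $157,000 + $266,000 = $1,235,500
  Less exemption $103,000 → base $1,132,500
  $1,132,500 × 25% = $283,125

Excess of alternative minimum tax over regular income tax: $283,125 − $104,875 = $178,250.

$178,250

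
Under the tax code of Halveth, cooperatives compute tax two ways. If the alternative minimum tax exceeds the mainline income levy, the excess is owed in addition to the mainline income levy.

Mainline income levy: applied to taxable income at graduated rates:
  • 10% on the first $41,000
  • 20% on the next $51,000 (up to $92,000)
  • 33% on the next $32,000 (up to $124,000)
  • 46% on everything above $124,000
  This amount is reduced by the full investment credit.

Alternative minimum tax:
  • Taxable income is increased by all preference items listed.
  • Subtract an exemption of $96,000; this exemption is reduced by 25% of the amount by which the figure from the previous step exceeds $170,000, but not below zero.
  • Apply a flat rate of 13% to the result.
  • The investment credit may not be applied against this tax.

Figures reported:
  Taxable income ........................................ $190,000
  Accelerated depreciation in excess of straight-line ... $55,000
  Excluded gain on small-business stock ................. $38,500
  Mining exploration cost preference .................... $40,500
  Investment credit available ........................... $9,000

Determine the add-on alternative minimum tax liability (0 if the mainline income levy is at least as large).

Mainline income levy:
  $41,000 × 10% = $4,100
  $51,000 × 20% = $10,200
  $32,000 × 33% = $10,560
  $66,000 × 46% = $30,360
  → $55,220
  Less investment credit $9,000 → $46,220

Alternative minimum tax:
  Adjusted income: $190,000 + $55,000 + $38,500 + $40,500 = $324,000
  Exemption: $96,000 − 25% × ($324,000 − $170,000) = $96,000 − $38,500 = $57,500
  Base: $324,000 − $57,500 = $266,500
  $266,500 × 13% = $34,645

$34,645 ≤ $46,220, so no add-on is due.

$0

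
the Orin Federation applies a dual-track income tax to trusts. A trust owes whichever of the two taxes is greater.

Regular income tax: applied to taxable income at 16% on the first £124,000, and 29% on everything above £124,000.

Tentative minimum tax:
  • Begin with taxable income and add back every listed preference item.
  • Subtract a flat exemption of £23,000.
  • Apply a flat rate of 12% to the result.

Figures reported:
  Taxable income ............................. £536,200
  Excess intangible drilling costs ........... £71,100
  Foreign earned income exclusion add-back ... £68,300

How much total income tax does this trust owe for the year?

Tentative minimum tax:
  Adjusted income: £536,200 + £71,100 + £68,300 = £675,600
  Less exemption £23,000 → base £652,600
  £652,600 × 12% = £78,312

Regular income tax:
  £124,000 × 16% = £19,840
  £412,200 × 29% = £119,538
  → £139,378

£139,378 > £78,312, so the regular income tax governs.

£139,378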